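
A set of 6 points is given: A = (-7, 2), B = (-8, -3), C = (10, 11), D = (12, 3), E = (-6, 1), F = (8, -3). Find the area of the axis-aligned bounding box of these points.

x ranges over [-8, 12], width 20.
y ranges over [-3, 11], height 14.
Area = 20 × 14 = 280.

280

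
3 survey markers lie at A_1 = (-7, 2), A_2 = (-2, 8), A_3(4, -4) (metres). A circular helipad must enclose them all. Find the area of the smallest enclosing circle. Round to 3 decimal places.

146.909

Side lengths²: A_1A_2² = 61, A_1A_3² = 157, A_2A_3² = 180.
Since A_2A_3² = 180 < 157 + 61 = 218, the triangle is acute, so the smallest enclosing circle is the circumcircle.
Circumcentre = (-0.1875, 1.40625), r² = 46.7626953125.
Area = π·r² = π·46.7626953125 ≈ 146.909.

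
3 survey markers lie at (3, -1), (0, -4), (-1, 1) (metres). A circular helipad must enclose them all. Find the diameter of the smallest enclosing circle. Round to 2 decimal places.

Call the three points A, B, C in the order given.
Side lengths²: AB² = 18, AC² = 20, BC² = 26.
Since BC² = 26 < 20 + 18 = 38, the triangle is acute, so the smallest enclosing circle is the circumcircle.
Circumcentre = (1/3, -4/3), r² = 65/9.
Diameter = 2r = 2√(65/9) ≈ 5.37.

5.37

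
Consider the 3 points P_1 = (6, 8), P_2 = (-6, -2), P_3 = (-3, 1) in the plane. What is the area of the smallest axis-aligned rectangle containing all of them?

x ranges over [-6, 6], width 12.
y ranges over [-2, 8], height 10.
Area = 12 × 10 = 120.

120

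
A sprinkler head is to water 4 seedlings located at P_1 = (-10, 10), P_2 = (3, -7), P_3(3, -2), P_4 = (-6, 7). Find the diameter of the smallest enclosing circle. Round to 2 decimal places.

A smallest enclosing disk is always determined by at most three of the input points on its boundary.
The farthest pair is P_1–P_2 with squared distance 458. The circle on this segment as diameter has centre (-3.5, 1.5) and r² = 458/4 = 114.5.
Check P_3: distance² to centre = 54.5 ≤ 114.5, so it lies inside.
All remaining points lie in this disk, and no smaller disk contains both endpoints, so this is the minimum enclosing circle.
Diameter = 2r = 2√(114.5) ≈ 21.40.

21.40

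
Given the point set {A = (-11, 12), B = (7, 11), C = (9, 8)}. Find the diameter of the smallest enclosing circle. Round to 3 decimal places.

Side lengths²: AB² = 325, AC² = 416, BC² = 13.
Since AC² = 416 ≥ 325 + 13 = 338, the angle opposite AC is not acute, so the smallest enclosing circle has AC as diameter.
Centre = midpoint of AC = (-1, 10), r² = 416/4 = 104.
Diameter = 2r = 2√104 ≈ 20.396.

20.396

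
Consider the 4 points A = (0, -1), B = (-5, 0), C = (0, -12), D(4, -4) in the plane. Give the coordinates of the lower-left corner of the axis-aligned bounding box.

x-range [-5, 4], y-range [-12, 0].
The lower-left corner is (-5, -12).

(-5, -12)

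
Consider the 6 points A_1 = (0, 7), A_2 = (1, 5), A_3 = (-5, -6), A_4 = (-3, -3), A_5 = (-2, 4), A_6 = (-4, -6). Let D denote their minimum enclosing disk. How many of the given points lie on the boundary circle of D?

2

The minimum enclosing circle of a finite set is fixed by two of the points (as a diameter) or three (as a circumcircle).
The farthest pair is A_1–A_3 with squared distance 194. The circle on this segment as diameter has centre (-2.5, 0.5) and r² = 194/4 = 48.5.
Check A_2: distance² to centre = 32.5 ≤ 48.5, so it lies inside.
All remaining points lie in this disk, and no smaller disk contains both endpoints, so this is the minimum enclosing circle.
The points at distance exactly r from the centre are A_1, A_3 — 2 points.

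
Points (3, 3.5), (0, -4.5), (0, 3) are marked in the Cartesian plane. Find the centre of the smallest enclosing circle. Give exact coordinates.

Call the three points A, B, C in the order given.
Side lengths²: AB² = 73, AC² = 9.25, BC² = 56.25.
Since AB² = 73 ≥ 56.25 + 9.25 = 65.5, the angle opposite AB is not acute, so the smallest enclosing circle has AB as diameter.
Centre = midpoint of AB = (1.5, -0.5), r² = 73/4 = 18.25.
Centre = (1.5, -0.5).

(1.5, -0.5)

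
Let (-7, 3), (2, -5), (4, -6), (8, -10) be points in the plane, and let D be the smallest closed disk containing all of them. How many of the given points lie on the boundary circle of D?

The minimum enclosing circle of a finite set is fixed by two of the points (as a diameter) or three (as a circumcircle).
The farthest pair is (-7, 3)–(8, -10) with squared distance 394. The circle on this segment as diameter has centre (0.5, -3.5) and r² = 394/4 = 98.5.
Check (2, -5): distance² to centre = 4.5 ≤ 98.5, so it lies inside.
All remaining points lie in this disk, and no smaller disk contains both endpoints, so this is the minimum enclosing circle.
The points at distance exactly r from the centre are (-7, 3), (8, -10) — 2 points.

2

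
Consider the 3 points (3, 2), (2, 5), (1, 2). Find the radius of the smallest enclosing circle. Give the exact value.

5/3

Call the three points A, B, C in the order given.
Side lengths²: AB² = 10, AC² = 4, BC² = 10.
Since BC² = 10 < 10 + 4 = 14, the triangle is acute, so the smallest enclosing circle is the circumcircle.
Circumcentre = (2, 10/3), r² = 25/9.
r = √(25/9) = 5/3.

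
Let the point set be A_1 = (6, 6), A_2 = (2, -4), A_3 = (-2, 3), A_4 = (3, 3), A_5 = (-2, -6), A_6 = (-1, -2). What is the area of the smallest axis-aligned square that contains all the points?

144

The bounding box has width 8 and height 12.
An axis-aligned square enclosing the set must have side ≥ max(width, height).
So the minimum side is max(8, 12) = 12.
Area = 12² = 144.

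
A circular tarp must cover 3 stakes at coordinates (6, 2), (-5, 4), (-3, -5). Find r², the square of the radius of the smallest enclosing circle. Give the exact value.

Call the three points A, B, C in the order given.
Side lengths²: AB² = 125, AC² = 130, BC² = 85.
Since AC² = 130 < 125 + 85 = 210, the triangle is acute, so the smallest enclosing circle is the circumcircle.
Circumcentre = (1/38, 15/38), r² = 27625/722.

27625/722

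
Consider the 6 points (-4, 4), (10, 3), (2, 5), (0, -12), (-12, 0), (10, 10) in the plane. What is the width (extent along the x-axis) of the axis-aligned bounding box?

max x = 10, min x = -12, so width = 22.

22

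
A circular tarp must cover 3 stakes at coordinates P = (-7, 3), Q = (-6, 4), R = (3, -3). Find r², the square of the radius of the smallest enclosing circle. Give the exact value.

34

Side lengths²: PQ² = 2, PR² = 136, QR² = 130.
Since PR² = 136 ≥ 130 + 2 = 132, the angle opposite PR is not acute, so the smallest enclosing circle has PR as diameter.
Centre = midpoint of PR = (-2, 0), r² = 136/4 = 34.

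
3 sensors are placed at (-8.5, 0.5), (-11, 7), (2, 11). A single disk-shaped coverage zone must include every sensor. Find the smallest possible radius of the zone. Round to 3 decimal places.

Call the three points A, B, C in the order given.
Side lengths²: AB² = 48.5, AC² = 220.5, BC² = 185.
Since AC² = 220.5 < 185 + 48.5 = 233.5, the triangle is acute, so the smallest enclosing circle is the circumcircle.
Circumcentre = (-65/18, 55/9), r² = 17945/324.
r = √(17945/324) ≈ 7.442.

7.442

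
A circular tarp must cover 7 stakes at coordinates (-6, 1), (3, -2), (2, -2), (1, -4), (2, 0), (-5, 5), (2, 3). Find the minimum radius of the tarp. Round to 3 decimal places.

The minimum enclosing circle of a finite set is fixed by two of the points (as a diameter) or three (as a circumcircle).
The minimum enclosing circle is determined by three boundary points: (3, -2), (1, -4), (-5, 5).
Their circumcentre is (-1.7, 0.7) with r² = 29.38.
The farthest remaining point (2, -2) is at distance² 20.98 ≤ 29.38.
r = √(29.38) ≈ 5.420.

5.420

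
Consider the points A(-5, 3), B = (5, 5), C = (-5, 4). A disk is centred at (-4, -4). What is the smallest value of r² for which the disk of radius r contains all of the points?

The required radius is the distance from (-4, -4) to the farthest point.
Squared distances: 50, 162, 65.
Maximum is 162, attained at B.

162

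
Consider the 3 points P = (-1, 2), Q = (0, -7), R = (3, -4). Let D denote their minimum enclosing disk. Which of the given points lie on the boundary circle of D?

Side lengths²: PQ² = 82, PR² = 52, QR² = 18.
Since PQ² = 82 ≥ 52 + 18 = 70, the angle opposite PQ is not acute, so the smallest enclosing circle has PQ as diameter.
Centre = midpoint of PQ = (-0.5, -2.5), r² = 82/4 = 20.5.
The points at distance exactly r from the centre are P, Q — 2 points.

P, Q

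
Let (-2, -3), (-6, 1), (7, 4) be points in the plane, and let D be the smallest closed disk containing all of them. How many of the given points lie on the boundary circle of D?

Call the three points A, B, C in the order given.
Side lengths²: AB² = 32, AC² = 130, BC² = 178.
Since BC² = 178 ≥ 130 + 32 = 162, the angle opposite BC is not acute, so the smallest enclosing circle has BC as diameter.
Centre = midpoint of BC = (0.5, 2.5), r² = 178/4 = 44.5.
The points at distance exactly r from the centre are (-6, 1), (7, 4) — 2 points.

2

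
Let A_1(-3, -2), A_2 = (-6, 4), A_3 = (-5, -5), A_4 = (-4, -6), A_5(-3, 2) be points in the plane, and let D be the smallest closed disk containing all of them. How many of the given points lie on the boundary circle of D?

By Welzl's lemma the MEC is supported by two points (diametrically opposite) or three points (on a circumcircle).
The farthest pair is A_2–A_4 with squared distance 104. The circle on this segment as diameter has centre (-5, -1) and r² = 104/4 = 26.
Check A_1: distance² to centre = 5 ≤ 26, so it lies inside.
All remaining points lie in this disk, and no smaller disk contains both endpoints, so this is the minimum enclosing circle.
The points at distance exactly r from the centre are A_2, A_4 — 2 points.

2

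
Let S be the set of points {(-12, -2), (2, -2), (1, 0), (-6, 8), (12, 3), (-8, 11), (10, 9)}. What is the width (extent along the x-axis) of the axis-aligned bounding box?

24

max x = 12, min x = -12, so width = 24.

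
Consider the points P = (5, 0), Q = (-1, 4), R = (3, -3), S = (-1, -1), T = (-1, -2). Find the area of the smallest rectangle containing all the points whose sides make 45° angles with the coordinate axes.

In coordinates u = x + y, v = x − y the rectangle is axis-aligned; the map (x,y)→(u,v) scales areas by 2.
u-values: 5, 3, 0, -2, -3; range = 5 − (-3) = 8.
v-values: 5, -5, 6, 0, 1; range = 6 − (-5) = 11.
Area = (8 × 11) / 2 = 44.

44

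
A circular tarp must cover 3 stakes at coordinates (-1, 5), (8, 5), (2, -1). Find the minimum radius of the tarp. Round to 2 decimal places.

4.74

Call the three points A, B, C in the order given.
Side lengths²: AB² = 81, AC² = 45, BC² = 72.
Since AB² = 81 < 72 + 45 = 117, the triangle is acute, so the smallest enclosing circle is the circumcircle.
Circumcentre = (3.5, 3.5), r² = 22.5.
r = √(22.5) ≈ 4.74.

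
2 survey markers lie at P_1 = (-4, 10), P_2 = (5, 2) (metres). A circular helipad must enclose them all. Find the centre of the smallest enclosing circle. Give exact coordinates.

The smallest circle enclosing two points has them as diameter endpoints.
Centre = midpoint = (0.5, 6); r² = |P_1P_2|²/4 = 145/4 = 36.25.
Centre = (0.5, 6).

(0.5, 6)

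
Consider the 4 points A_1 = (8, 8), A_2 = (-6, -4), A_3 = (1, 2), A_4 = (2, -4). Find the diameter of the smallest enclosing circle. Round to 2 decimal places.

18.44

A smallest enclosing disk is always determined by at most three of the input points on its boundary.
The farthest pair is A_1–A_2 with squared distance 340. The circle on this segment as diameter has centre (1, 2) and r² = 340/4 = 85.
Check A_3: distance² to centre = 0 ≤ 85, so it lies inside.
All remaining points lie in this disk, and no smaller disk contains both endpoints, so this is the minimum enclosing circle.
Diameter = 2r = 2√85 ≈ 18.44.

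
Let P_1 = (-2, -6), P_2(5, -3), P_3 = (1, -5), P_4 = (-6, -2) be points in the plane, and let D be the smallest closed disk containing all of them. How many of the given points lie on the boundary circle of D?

2

The farthest pair is P_2–P_4 with squared distance 122. The circle on this segment as diameter has centre (-0.5, -2.5) and r² = 122/4 = 30.5.
Check P_1: distance² to centre = 14.5 ≤ 30.5, so it lies inside.
All remaining points lie in this disk, and no smaller disk contains both endpoints, so this is the minimum enclosing circle.
The points at distance exactly r from the centre are P_2, P_4 — 2 points.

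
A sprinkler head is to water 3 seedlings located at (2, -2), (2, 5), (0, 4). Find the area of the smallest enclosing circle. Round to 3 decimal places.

Call the three points A, B, C in the order given.
Side lengths²: AB² = 49, AC² = 40, BC² = 5.
Since AB² = 49 ≥ 40 + 5 = 45, the angle opposite AB is not acute, so the smallest enclosing circle has AB as diameter.
Centre = midpoint of AB = (2, 1.5), r² = 49/4 = 12.25.
Area = π·r² = π·12.25 ≈ 38.485.

38.485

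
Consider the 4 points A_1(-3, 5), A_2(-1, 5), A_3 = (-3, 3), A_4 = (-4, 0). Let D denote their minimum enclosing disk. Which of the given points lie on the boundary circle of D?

A_2, A_4

A smallest enclosing disk is always determined by at most three of the input points on its boundary.
The farthest pair is A_2–A_4 with squared distance 34. The circle on this segment as diameter has centre (-2.5, 2.5) and r² = 34/4 = 8.5.
Check A_1: distance² to centre = 6.5 ≤ 8.5, so it lies inside.
All remaining points lie in this disk, and no smaller disk contains both endpoints, so this is the minimum enclosing circle.
The points at distance exactly r from the centre are A_2, A_4 — 2 points.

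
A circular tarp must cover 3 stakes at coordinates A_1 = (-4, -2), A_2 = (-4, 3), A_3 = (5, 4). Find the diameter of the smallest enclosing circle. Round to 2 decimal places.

Side lengths²: A_1A_2² = 25, A_1A_3² = 117, A_2A_3² = 82.
Since A_1A_3² = 117 ≥ 82 + 25 = 107, the angle opposite A_1A_3 is not acute, so the smallest enclosing circle has A_1A_3 as diameter.
Centre = midpoint of A_1A_3 = (0.5, 1), r² = 117/4 = 29.25.
Diameter = 2r = 2√(29.25) ≈ 10.82.

10.82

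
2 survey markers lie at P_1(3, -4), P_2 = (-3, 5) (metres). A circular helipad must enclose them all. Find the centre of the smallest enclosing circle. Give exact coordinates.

The smallest circle enclosing two points has them as diameter endpoints.
Centre = midpoint = (0, 0.5); r² = |P_1P_2|²/4 = 117/4 = 29.25.
Centre = (0, 0.5).

(0, 0.5)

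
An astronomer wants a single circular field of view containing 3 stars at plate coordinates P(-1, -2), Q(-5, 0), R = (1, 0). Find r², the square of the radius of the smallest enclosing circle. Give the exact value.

9

Side lengths²: PQ² = 20, PR² = 8, QR² = 36.
Since QR² = 36 ≥ 20 + 8 = 28, the angle opposite QR is not acute, so the smallest enclosing circle has QR as diameter.
Centre = midpoint of QR = (-2, 0), r² = 36/4 = 9.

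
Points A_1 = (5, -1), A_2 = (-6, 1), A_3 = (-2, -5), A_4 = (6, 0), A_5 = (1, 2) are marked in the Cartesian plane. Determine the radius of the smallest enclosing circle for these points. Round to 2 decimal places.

The farthest pair is A_2–A_4 with squared distance 145. The circle on this segment as diameter has centre (0, 0.5) and r² = 145/4 = 36.25.
Check A_1: distance² to centre = 27.25 ≤ 36.25, so it lies inside.
All remaining points lie in this disk, and no smaller disk contains both endpoints, so this is the minimum enclosing circle.
r = √(36.25) ≈ 6.02.

6.02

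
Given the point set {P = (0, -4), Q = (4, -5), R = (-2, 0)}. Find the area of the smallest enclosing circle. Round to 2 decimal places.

Side lengths²: PQ² = 17, PR² = 20, QR² = 61.
Since QR² = 61 ≥ 20 + 17 = 37, the angle opposite QR is not acute, so the smallest enclosing circle has QR as diameter.
Centre = midpoint of QR = (1, -2.5), r² = 61/4 = 15.25.
Area = π·r² = π·15.25 ≈ 47.91.

47.91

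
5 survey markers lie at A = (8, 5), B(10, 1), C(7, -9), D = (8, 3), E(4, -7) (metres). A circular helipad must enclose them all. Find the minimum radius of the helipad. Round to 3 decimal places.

7.018

The minimum enclosing circle of a finite set is fixed by two of the points (as a diameter) or three (as a circumcircle).
The farthest pair is A–C with squared distance 197. The circle on this segment as diameter has centre (7.5, -2) and r² = 197/4 = 49.25.
Check B: distance² to centre = 15.25 ≤ 49.25, so it lies inside.
All remaining points lie in this disk, and no smaller disk contains both endpoints, so this is the minimum enclosing circle.
r = √(49.25) ≈ 7.018.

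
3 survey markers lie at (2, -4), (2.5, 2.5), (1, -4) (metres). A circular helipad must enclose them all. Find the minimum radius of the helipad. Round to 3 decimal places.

Call the three points A, B, C in the order given.
Side lengths²: AB² = 42.5, AC² = 1, BC² = 44.5.
Since BC² = 44.5 ≥ 42.5 + 1 = 43.5, the angle opposite BC is not acute, so the smallest enclosing circle has BC as diameter.
Centre = midpoint of BC = (1.75, -0.75), r² = 44.5/4 = 11.125.
r = √(11.125) ≈ 3.335.

3.335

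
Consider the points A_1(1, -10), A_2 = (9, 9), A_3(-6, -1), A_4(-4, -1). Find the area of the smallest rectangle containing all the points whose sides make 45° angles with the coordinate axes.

216

In coordinates u = x + y, v = x − y the rectangle is axis-aligned; the map (x,y)→(u,v) scales areas by 2.
u-values: -9, 18, -7, -5; range = 18 − (-9) = 27.
v-values: 11, 0, -5, -3; range = 11 − (-5) = 16.
Area = (27 × 16) / 2 = 216.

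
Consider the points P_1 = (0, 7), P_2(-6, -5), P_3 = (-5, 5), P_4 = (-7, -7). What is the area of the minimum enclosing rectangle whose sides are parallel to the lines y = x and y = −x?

In coordinates u = x + y, v = x − y the rectangle is axis-aligned; the map (x,y)→(u,v) scales areas by 2.
u-values: 7, -11, 0, -14; range = 7 − (-14) = 21.
v-values: -7, -1, -10, 0; range = 0 − (-10) = 10.
Area = (21 × 10) / 2 = 105.

105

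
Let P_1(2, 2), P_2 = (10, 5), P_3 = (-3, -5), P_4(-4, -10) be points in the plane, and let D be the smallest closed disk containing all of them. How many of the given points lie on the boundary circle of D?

The minimum enclosing circle of a finite set is fixed by two of the points (as a diameter) or three (as a circumcircle).
The farthest pair is P_2–P_4 with squared distance 421. The circle on this segment as diameter has centre (3, -2.5) and r² = 421/4 = 105.25.
Check P_1: distance² to centre = 21.25 ≤ 105.25, so it lies inside.
All remaining points lie in this disk, and no smaller disk contains both endpoints, so this is the minimum enclosing circle.
The points at distance exactly r from the centre are P_2, P_4 — 2 points.

2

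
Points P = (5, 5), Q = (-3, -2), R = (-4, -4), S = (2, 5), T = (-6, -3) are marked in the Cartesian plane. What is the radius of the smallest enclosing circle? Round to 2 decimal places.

The farthest pair is P–T with squared distance 185. The circle on this segment as diameter has centre (-0.5, 1) and r² = 185/4 = 46.25.
Check Q: distance² to centre = 15.25 ≤ 46.25, so it lies inside.
All remaining points lie in this disk, and no smaller disk contains both endpoints, so this is the minimum enclosing circle.
r = √(46.25) ≈ 6.80.

6.80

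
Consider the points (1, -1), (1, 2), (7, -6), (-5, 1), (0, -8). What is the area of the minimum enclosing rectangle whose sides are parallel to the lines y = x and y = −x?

In coordinates u = x + y, v = x − y the rectangle is axis-aligned; the map (x,y)→(u,v) scales areas by 2.
u-values: 0, 3, 1, -4, -8; range = 3 − (-8) = 11.
v-values: 2, -1, 13, -6, 8; range = 13 − (-6) = 19.
Area = (11 × 19) / 2 = 104.5.

104.5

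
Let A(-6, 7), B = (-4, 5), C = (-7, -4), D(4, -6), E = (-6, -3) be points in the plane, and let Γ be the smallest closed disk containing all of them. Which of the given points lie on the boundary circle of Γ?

The minimum enclosing circle of a finite set is fixed by two of the points (as a diameter) or three (as a circumcircle).
The farthest pair is A–D with squared distance 269. The circle on this segment as diameter has centre (-1, 0.5) and r² = 269/4 = 67.25.
Check B: distance² to centre = 29.25 ≤ 67.25, so it lies inside.
All remaining points lie in this disk, and no smaller disk contains both endpoints, so this is the minimum enclosing circle.
The points at distance exactly r from the centre are A, D — 2 points.

A, D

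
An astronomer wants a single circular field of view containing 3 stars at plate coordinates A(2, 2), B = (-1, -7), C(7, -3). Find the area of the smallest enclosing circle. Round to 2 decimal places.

78.54

Side lengths²: AB² = 90, AC² = 50, BC² = 80.
Since AB² = 90 < 80 + 50 = 130, the triangle is acute, so the smallest enclosing circle is the circumcircle.
Circumcentre = (2, -3), r² = 25.
Area = π·r² = π·25 ≈ 78.54.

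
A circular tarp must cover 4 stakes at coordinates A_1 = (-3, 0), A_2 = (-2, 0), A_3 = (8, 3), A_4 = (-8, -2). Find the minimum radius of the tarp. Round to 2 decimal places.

The farthest pair is A_3–A_4 with squared distance 281. The circle on this segment as diameter has centre (0, 0.5) and r² = 281/4 = 70.25.
Check A_1: distance² to centre = 9.25 ≤ 70.25, so it lies inside.
All remaining points lie in this disk, and no smaller disk contains both endpoints, so this is the minimum enclosing circle.
r = √(70.25) ≈ 8.38.

8.38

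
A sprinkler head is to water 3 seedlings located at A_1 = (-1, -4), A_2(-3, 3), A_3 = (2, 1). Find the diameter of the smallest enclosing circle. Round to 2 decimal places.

Side lengths²: A_1A_2² = 53, A_1A_3² = 34, A_2A_3² = 29.
Since A_1A_2² = 53 < 34 + 29 = 63, the triangle is acute, so the smallest enclosing circle is the circumcircle.
Circumcentre = (-89/62, -21/62), r² = 26129/1922.
Diameter = 2r = 2√(26129/1922) ≈ 7.37.

7.37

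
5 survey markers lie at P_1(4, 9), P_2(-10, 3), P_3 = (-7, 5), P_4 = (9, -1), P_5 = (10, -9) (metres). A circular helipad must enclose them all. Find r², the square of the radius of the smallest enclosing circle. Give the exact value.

2465/18

The minimum enclosing circle is determined by three boundary points: P_1, P_2, P_5.
Their circumcentre is (0.5, -13/6) with r² = 2465/18.
The farthest remaining point P_3 is at distance² 1937/18 ≤ 2465/18.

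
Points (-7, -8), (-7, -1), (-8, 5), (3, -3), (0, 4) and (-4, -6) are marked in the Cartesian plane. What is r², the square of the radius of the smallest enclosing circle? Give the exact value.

A smallest enclosing disk is always determined by at most three of the input points on its boundary.
The minimum enclosing circle is determined by three boundary points: (-7, -8), (-8, 5), (3, -3).
Their circumcentre is (-223/54, -67/54) with r² = 78625/1458.
The farthest remaining point (0, 4) is at distance² 64909/1458 ≤ 78625/1458.

78625/1458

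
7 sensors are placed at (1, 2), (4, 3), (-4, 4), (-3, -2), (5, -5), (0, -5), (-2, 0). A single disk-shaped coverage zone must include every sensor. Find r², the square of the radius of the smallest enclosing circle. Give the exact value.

40.5

A smallest enclosing disk is always determined by at most three of the input points on its boundary.
The farthest pair is (-4, 4)–(5, -5) with squared distance 162. The circle on this segment as diameter has centre (0.5, -0.5) and r² = 162/4 = 40.5.
Check (1, 2): distance² to centre = 6.5 ≤ 40.5, so it lies inside.
All remaining points lie in this disk, and no smaller disk contains both endpoints, so this is the minimum enclosing circle.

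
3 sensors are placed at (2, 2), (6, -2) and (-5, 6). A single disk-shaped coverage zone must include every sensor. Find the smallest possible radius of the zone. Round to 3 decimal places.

6.801

Call the three points A, B, C in the order given.
Side lengths²: AB² = 32, AC² = 65, BC² = 185.
Since BC² = 185 ≥ 65 + 32 = 97, the angle opposite BC is not acute, so the smallest enclosing circle has BC as diameter.
Centre = midpoint of BC = (0.5, 2), r² = 185/4 = 46.25.
r = √(46.25) ≈ 6.801.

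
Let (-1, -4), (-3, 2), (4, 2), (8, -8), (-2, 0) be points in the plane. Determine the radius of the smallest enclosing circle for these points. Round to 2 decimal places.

7.43

By Welzl's lemma the MEC is supported by two points (diametrically opposite) or three points (on a circumcircle).
The farthest pair is (-3, 2)–(8, -8) with squared distance 221. The circle on this segment as diameter has centre (2.5, -3) and r² = 221/4 = 55.25.
Check (-1, -4): distance² to centre = 13.25 ≤ 55.25, so it lies inside.
All remaining points lie in this disk, and no smaller disk contains both endpoints, so this is the minimum enclosing circle.
r = √(55.25) ≈ 7.43.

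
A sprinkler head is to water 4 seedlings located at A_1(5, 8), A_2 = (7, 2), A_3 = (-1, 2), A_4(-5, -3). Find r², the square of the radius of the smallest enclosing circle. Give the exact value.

55.25

By Welzl's lemma the MEC is supported by two points (diametrically opposite) or three points (on a circumcircle).
The farthest pair is A_1–A_4 with squared distance 221. The circle on this segment as diameter has centre (0, 2.5) and r² = 221/4 = 55.25.
Check A_2: distance² to centre = 49.25 ≤ 55.25, so it lies inside.
All remaining points lie in this disk, and no smaller disk contains both endpoints, so this is the minimum enclosing circle.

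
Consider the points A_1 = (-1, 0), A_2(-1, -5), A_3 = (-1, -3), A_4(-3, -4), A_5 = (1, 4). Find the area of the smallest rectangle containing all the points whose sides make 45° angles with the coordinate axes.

42

In coordinates u = x + y, v = x − y the rectangle is axis-aligned; the map (x,y)→(u,v) scales areas by 2.
u-values: -1, -6, -4, -7, 5; range = 5 − (-7) = 12.
v-values: -1, 4, 2, 1, -3; range = 4 − (-3) = 7.
Area = (12 × 7) / 2 = 42.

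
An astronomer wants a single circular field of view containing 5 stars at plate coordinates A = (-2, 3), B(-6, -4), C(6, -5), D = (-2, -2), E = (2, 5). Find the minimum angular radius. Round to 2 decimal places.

6.73

The minimum enclosing circle is determined by three boundary points: B, C, E.
Their circumcentre is (0.25, -1.5) with r² = 45.3125.
The farthest remaining point A is at distance² 25.3125 ≤ 45.3125.
r = √(45.3125) ≈ 6.73.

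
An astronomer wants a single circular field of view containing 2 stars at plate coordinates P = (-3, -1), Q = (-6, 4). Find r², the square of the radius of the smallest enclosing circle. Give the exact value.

The smallest circle enclosing two points has them as diameter endpoints.
Centre = midpoint = (-4.5, 1.5); r² = |PQ|²/4 = 34/4 = 8.5.

8.5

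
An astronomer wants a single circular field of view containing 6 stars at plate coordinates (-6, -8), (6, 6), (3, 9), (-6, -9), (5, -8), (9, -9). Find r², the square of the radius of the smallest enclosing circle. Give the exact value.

112.5

The minimum enclosing circle of a finite set is fixed by two of the points (as a diameter) or three (as a circumcircle).
The minimum enclosing circle is determined by three boundary points: (3, 9), (-6, -9), (9, -9).
Their circumcentre is (1.5, -1.5) with r² = 112.5.
The farthest remaining point (-6, -8) is at distance² 98.5 ≤ 112.5.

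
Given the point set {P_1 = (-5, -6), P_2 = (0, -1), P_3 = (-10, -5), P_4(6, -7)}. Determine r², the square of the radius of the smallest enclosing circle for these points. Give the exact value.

A smallest enclosing disk is always determined by at most three of the input points on its boundary.
The farthest pair is P_3–P_4 with squared distance 260. The circle on this segment as diameter has centre (-2, -6) and r² = 260/4 = 65.
Check P_1: distance² to centre = 9 ≤ 65, so it lies inside.
All remaining points lie in this disk, and no smaller disk contains both endpoints, so this is the minimum enclosing circle.

65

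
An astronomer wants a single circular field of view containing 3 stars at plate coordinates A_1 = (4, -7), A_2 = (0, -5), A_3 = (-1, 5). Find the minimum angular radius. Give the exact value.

6.5

Side lengths²: A_1A_2² = 20, A_1A_3² = 169, A_2A_3² = 101.
Since A_1A_3² = 169 ≥ 101 + 20 = 121, the angle opposite A_1A_3 is not acute, so the smallest enclosing circle has A_1A_3 as diameter.
Centre = midpoint of A_1A_3 = (1.5, -1), r² = 169/4 = 42.25.
r = √(42.25) = 6.5.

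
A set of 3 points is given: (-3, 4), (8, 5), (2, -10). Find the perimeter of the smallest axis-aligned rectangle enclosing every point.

Width = max x − min x = 8 − (-3) = 11.
Height = max y − min y = 5 − (-10) = 15.
Perimeter = 2(11 + 15) = 52.

52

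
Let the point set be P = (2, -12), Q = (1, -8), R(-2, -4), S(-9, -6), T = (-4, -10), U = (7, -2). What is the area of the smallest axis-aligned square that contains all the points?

The bounding box has width 16 and height 10.
An axis-aligned square enclosing the set must have side ≥ max(width, height).
So the minimum side is max(16, 10) = 16.
Area = 16² = 256.

256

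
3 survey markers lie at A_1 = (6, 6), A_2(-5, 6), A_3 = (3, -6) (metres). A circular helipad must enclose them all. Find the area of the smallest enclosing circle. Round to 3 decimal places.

173.573

Side lengths²: A_1A_2² = 121, A_1A_3² = 153, A_2A_3² = 208.
Since A_2A_3² = 208 < 153 + 121 = 274, the triangle is acute, so the smallest enclosing circle is the circumcircle.
Circumcentre = (0.5, 1), r² = 55.25.
Area = π·r² = π·55.25 ≈ 173.573.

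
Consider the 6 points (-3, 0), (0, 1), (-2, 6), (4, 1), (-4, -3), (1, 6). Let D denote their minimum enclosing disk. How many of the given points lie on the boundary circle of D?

3

By Welzl's lemma the MEC is supported by two points (diametrically opposite) or three points (on a circumcircle).
The minimum enclosing circle is determined by three boundary points: (4, 1), (-4, -3), (1, 6).
Their circumcentre is (-15/13, 17/13) with r² = 4505/169.
The farthest remaining point (-2, 6) is at distance² 3842/169 ≤ 4505/169.
The points at distance exactly r from the centre are (4, 1), (-4, -3), (1, 6) — 3 points.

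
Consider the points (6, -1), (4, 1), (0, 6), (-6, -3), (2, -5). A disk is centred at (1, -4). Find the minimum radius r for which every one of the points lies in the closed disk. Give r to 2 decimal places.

10.05

The required radius is the distance from (1, -4) to the farthest point.
Squared distances: 34, 34, 101, 50, 2.
Maximum is 101, attained at (0, 6).
r = √101 ≈ 10.05.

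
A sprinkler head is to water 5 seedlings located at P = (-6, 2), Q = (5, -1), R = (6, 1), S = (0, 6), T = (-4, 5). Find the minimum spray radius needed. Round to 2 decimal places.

The farthest pair is P–R with squared distance 145. The circle on this segment as diameter has centre (0, 1.5) and r² = 145/4 = 36.25.
Check Q: distance² to centre = 31.25 ≤ 36.25, so it lies inside.
All remaining points lie in this disk, and no smaller disk contains both endpoints, so this is the minimum enclosing circle.
r = √(36.25) ≈ 6.02.

6.02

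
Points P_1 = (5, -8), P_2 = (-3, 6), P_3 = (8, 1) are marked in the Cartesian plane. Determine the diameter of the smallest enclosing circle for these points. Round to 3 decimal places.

Side lengths²: P_1P_2² = 260, P_1P_3² = 90, P_2P_3² = 146.
Since P_1P_2² = 260 ≥ 146 + 90 = 236, the angle opposite P_1P_2 is not acute, so the smallest enclosing circle has P_1P_2 as diameter.
Centre = midpoint of P_1P_2 = (1, -1), r² = 260/4 = 65.
Diameter = 2r = 2√65 ≈ 16.125.

16.125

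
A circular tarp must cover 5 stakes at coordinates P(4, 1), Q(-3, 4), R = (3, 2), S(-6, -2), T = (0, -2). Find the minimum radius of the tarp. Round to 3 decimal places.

5.220

The minimum enclosing circle of a finite set is fixed by two of the points (as a diameter) or three (as a circumcircle).
The farthest pair is P–S with squared distance 109. The circle on this segment as diameter has centre (-1, -0.5) and r² = 109/4 = 27.25.
Check Q: distance² to centre = 24.25 ≤ 27.25, so it lies inside.
All remaining points lie in this disk, and no smaller disk contains both endpoints, so this is the minimum enclosing circle.
r = √(27.25) ≈ 5.220.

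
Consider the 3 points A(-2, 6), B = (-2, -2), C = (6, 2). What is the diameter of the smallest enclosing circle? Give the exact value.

10

Side lengths²: AB² = 64, AC² = 80, BC² = 80.
Since BC² = 80 < 80 + 64 = 144, the triangle is acute, so the smallest enclosing circle is the circumcircle.
Circumcentre = (1, 2), r² = 25.
Diameter = 2r = 2√25 = 10.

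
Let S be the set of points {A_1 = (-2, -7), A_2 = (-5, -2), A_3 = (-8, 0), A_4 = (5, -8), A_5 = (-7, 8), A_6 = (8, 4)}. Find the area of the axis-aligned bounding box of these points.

x ranges over [-8, 8], width 16.
y ranges over [-8, 8], height 16.
Area = 16 × 16 = 256.

256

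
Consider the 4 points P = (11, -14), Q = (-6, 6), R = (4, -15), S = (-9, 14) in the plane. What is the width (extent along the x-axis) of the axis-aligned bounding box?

max x = 11, min x = -9, so width = 20.

20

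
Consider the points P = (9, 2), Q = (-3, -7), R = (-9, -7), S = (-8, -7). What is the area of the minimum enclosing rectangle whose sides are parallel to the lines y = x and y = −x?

121.5

In coordinates u = x + y, v = x − y the rectangle is axis-aligned; the map (x,y)→(u,v) scales areas by 2.
u-values: 11, -10, -16, -15; range = 11 − (-16) = 27.
v-values: 7, 4, -2, -1; range = 7 − (-2) = 9.
Area = (27 × 9) / 2 = 121.5.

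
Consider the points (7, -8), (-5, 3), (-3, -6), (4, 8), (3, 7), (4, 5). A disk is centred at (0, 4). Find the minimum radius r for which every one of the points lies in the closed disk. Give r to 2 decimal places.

13.89

The required radius is the distance from (0, 4) to the farthest point.
Squared distances: 193, 26, 109, 32, 18, 17.
Maximum is 193, attained at (7, -8).
r = √193 ≈ 13.89.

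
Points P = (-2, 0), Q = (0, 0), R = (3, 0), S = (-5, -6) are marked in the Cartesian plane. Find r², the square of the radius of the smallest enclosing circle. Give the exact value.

25

The farthest pair is R–S with squared distance 100. The circle on this segment as diameter has centre (-1, -3) and r² = 100/4 = 25.
Check P: distance² to centre = 10 ≤ 25, so it lies inside.
All remaining points lie in this disk, and no smaller disk contains both endpoints, so this is the minimum enclosing circle.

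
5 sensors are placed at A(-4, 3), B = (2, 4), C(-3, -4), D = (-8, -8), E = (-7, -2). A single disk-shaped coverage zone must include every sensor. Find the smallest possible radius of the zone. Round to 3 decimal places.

By Welzl's lemma the MEC is supported by two points (diametrically opposite) or three points (on a circumcircle).
The farthest pair is B–D with squared distance 244. The circle on this segment as diameter has centre (-3, -2) and r² = 244/4 = 61.
Check A: distance² to centre = 26 ≤ 61, so it lies inside.
All remaining points lie in this disk, and no smaller disk contains both endpoints, so this is the minimum enclosing circle.
r = √61 ≈ 7.810.

7.810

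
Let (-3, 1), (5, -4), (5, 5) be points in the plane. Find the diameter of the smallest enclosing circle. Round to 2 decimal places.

Call the three points A, B, C in the order given.
Side lengths²: AB² = 89, AC² = 80, BC² = 81.
Since AB² = 89 < 81 + 80 = 161, the triangle is acute, so the smallest enclosing circle is the circumcircle.
Circumcentre = (2.25, 0.5), r² = 27.8125.
Diameter = 2r = 2√(27.8125) ≈ 10.55.

10.55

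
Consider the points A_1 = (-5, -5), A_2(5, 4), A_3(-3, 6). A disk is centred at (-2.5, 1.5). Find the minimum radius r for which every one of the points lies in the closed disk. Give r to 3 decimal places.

The required radius is the distance from (-2.5, 1.5) to the farthest point.
Squared distances: 48.5, 62.5, 20.5.
Maximum is 62.5, attained at A_2.
r = √(62.5) ≈ 7.906.

7.906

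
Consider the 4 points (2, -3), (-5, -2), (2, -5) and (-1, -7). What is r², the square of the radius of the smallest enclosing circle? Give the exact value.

By Welzl's lemma the MEC is supported by two points (diametrically opposite) or three points (on a circumcircle).
The farthest pair is (-5, -2)–(2, -5) with squared distance 58. The circle on this segment as diameter has centre (-1.5, -3.5) and r² = 58/4 = 14.5.
Check (2, -3): distance² to centre = 12.5 ≤ 14.5, so it lies inside.
All remaining points lie in this disk, and no smaller disk contains both endpoints, so this is the minimum enclosing circle.

14.5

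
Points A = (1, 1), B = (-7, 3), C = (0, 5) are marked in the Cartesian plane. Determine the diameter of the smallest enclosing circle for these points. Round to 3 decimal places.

8.251

Side lengths²: AB² = 68, AC² = 17, BC² = 53.
Since AB² = 68 < 53 + 17 = 70, the triangle is acute, so the smallest enclosing circle is the circumcircle.
Circumcentre = (-89/30, 32/15), r² = 15317/900.
Diameter = 2r = 2√(15317/900) ≈ 8.251.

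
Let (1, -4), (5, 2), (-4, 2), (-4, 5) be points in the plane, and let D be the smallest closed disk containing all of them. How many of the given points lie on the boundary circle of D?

The minimum enclosing circle is determined by three boundary points: (1, -4), (5, 2), (-4, 5).
Their circumcentre is (-3/11, 13/11) with r² = 3445/121.
The farthest remaining point (-4, 2) is at distance² 1762/121 ≤ 3445/121.
The points at distance exactly r from the centre are (1, -4), (5, 2), (-4, 5) — 3 points.

3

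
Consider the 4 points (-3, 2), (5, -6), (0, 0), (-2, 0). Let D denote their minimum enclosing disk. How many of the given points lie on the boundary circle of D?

2

The minimum enclosing circle of a finite set is fixed by two of the points (as a diameter) or three (as a circumcircle).
The farthest pair is (-3, 2)–(5, -6) with squared distance 128. The circle on this segment as diameter has centre (1, -2) and r² = 128/4 = 32.
Check (0, 0): distance² to centre = 5 ≤ 32, so it lies inside.
All remaining points lie in this disk, and no smaller disk contains both endpoints, so this is the minimum enclosing circle.
The points at distance exactly r from the centre are (-3, 2), (5, -6) — 2 points.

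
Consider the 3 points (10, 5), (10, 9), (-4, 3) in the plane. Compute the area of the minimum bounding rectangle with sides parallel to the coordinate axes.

x ranges over [-4, 10], width 14.
y ranges over [3, 9], height 6.
Area = 14 × 6 = 84.

84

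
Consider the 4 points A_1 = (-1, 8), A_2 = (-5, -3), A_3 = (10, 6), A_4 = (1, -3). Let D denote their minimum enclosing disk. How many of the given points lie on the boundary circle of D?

The farthest pair is A_2–A_3 with squared distance 306. The circle on this segment as diameter has centre (2.5, 1.5) and r² = 306/4 = 76.5.
Check A_1: distance² to centre = 54.5 ≤ 76.5, so it lies inside.
All remaining points lie in this disk, and no smaller disk contains both endpoints, so this is the minimum enclosing circle.
The points at distance exactly r from the centre are A_2, A_3 — 2 points.

2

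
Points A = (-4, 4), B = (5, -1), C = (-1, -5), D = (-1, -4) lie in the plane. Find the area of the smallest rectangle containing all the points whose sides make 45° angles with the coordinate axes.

In coordinates u = x + y, v = x − y the rectangle is axis-aligned; the map (x,y)→(u,v) scales areas by 2.
u-values: 0, 4, -6, -5; range = 4 − (-6) = 10.
v-values: -8, 6, 4, 3; range = 6 − (-8) = 14.
Area = (10 × 14) / 2 = 70.

70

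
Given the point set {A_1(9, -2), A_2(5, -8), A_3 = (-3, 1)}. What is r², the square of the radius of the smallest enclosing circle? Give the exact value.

32045/784

Side lengths²: A_1A_2² = 52, A_1A_3² = 153, A_2A_3² = 145.
Since A_1A_3² = 153 < 145 + 52 = 197, the triangle is acute, so the smallest enclosing circle is the circumcircle.
Circumcentre = (73/28, -29/14), r² = 32045/784.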